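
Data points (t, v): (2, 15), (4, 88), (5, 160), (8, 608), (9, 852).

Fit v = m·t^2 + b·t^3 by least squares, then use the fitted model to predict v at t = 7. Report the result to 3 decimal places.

Setting ∂/∂m … = 0 gives: 11554·m + 95998·b = 113392;  95998·m + 813370·b = 958156.
(Σt^2·t^2 = 11554, Σt^2·t^3 = 95998, Σt^3·t^3 = 813370, Σt^2·v = 113392, Σt^3·v = 958156.)
Δ = 11554·813370 − 95998² = 182060976.
m = (113392·813370 − 95998·958156)/182060976 = 10357973/7585874; b = (11554·958156 − 95998·113392)/182060976 = 7713717/7585874.
At t = 7: v̂ = (10357973/7585874)·(49) + (7713717/7585874)·(343) = 1576672804/3792937.

v̂ = 415.687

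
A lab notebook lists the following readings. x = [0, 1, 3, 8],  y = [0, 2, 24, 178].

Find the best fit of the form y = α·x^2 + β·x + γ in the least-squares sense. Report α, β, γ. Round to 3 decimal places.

Normal-equation sums: Σx^2·x^2 = 4178, Σx^2·x = 540, Σx^2 = 74, Σx·x = 74, Σx = 12, Σ1 = 4.
Moment sums: Σx^2·y = 11610, Σx·y = 1498, Σy = 204.
Normal equations: [[4178, 540, 74]; [540, 74, 12]; [74, 12, 4]]·[α, β, γ]ᵀ = [11610, 1498, 204]ᵀ.
Inverting the 3×3 Gram matrix, [α, β, γ]ᵀ = [8010/2809, -29/53, -315/2809]ᵀ.

α = 2.852, β = -0.547, γ = -0.112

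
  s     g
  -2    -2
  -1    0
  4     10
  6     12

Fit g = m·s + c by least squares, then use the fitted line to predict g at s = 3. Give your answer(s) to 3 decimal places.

ĝ = 7.263

Forming AᵀA = [[57, 7]; [7, 4]] and Aᵀg = [116, 20]ᵀ gives AᵀA·[m, c]ᵀ = Aᵀg.
Eliminating c: 4·(row 1) − 7·(row 2) gives 179·m = 4·116 − 7·20 = 324, so m = 324/179.
Then c = (20 − 7·(324/179))/4 = 328/179.
At s = 3: ĝ = (324/179)·(3) + (328/179)·(1) = 1300/179.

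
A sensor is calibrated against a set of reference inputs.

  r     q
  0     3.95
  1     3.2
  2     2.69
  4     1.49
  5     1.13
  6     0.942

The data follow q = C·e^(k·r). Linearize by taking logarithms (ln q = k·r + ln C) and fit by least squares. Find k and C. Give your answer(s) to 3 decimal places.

Taking logs, ln q = k·r + ln C, so regress ln q on r.
Sums: Σr = 18.0000, Σ(r)² = 82.0000, Σln q = 3.9877, Σr·ln q = 4.9899.
Normal system: [[82.0000, 18.0000]; [18.0000, 6]]·[k, ln C]ᵀ = [4.9899, 3.9877]ᵀ.
Slope k = (n·Σr·ln q − Σr·Σln q)/(n·Σ(r)² − (Σr)²) = (6·4.9899 − 18.0000·3.9877)/168.0000 = -0.24904; ln C = (Σln q − k·Σr)/n = 1.41172, so C = exp(1.41172) = 4.10300.

k = -0.249, C = 4.103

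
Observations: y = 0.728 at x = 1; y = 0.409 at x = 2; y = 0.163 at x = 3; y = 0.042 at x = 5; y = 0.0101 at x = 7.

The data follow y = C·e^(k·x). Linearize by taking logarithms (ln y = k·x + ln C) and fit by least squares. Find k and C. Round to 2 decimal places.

Let Y = ln y. Fitting Y = k·x + ln C by least squares:
Sums: Σx = 18.0000, Σ(x)² = 88.0000, Σln y = -10.7908, Σx·ln y = -55.5645.
Normal system: [[88.0000, 18.0000]; [18.0000, 5]]·[k, ln C]ᵀ = [-55.5645, -10.7908]ᵀ.
Δ = 88.0000·5 − (18.0000)² = 116.0000; k = (-55.5645·5 − 18.0000·-10.7908)/116.0000 = -0.72059, ln C = (88.0000·-10.7908 − 18.0000·-55.5645)/116.0000 = 0.43595, so C = exp(0.43595) = 1.54644.

k = -0.72, C = 1.55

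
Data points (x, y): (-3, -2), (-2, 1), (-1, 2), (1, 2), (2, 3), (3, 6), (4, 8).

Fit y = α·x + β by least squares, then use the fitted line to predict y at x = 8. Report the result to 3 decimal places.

Normal-equation sums: Σx·x = 44, Σx = 4, Σ1 = 7.
And Σx·y = 60, Σy = 20.
Normal equations: [[44, 4]; [4, 7]]·[α, β]ᵀ = [60, 20]ᵀ.
Determinant 44·7 − 4² = 292.
α = (60·7 − 4·20)/292 = 85/73; β = (44·20 − 4·60)/292 = 160/73.
At x = 8: ŷ = (85/73)·(8) + (160/73)·(1) = 840/73.

ŷ = 11.507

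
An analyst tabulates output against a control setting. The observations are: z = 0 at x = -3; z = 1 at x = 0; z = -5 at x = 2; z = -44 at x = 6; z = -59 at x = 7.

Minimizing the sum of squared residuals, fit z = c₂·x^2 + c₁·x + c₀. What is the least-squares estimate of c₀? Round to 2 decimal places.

From the data, Σx^2·x^2 = 3794, Σx^2·x = 540, Σx^2 = 98, Σx·x = 98, Σx = 12, Σ1 = 5.
For Aᵀz: Σx^2·z = -4495, Σx·z = -687, Σz = -107.
AᵀA·[c₂, c₁, c₀]ᵀ = Aᵀz becomes [[3794, 540, 98]; [540, 98, 12]; [98, 12, 5]]·[c₂, c₁, c₀]ᵀ = [-4495, -687, -107]ᵀ.
Solving the 3×3 system (Gaussian elimination) gives c₂ = -87007/91806, c₁ = -62501/30602, c₀ = 8668/4173.

c₀ = 2.08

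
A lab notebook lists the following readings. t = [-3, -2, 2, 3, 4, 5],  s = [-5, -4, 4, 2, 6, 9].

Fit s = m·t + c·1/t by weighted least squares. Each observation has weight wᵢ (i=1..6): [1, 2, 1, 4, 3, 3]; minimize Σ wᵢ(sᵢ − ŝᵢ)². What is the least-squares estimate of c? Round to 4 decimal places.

c = -1.4626

Compute the Gram sums: Σwᵢ·t·t = 180, Σwᵢ·t·1/t = 14, Σwᵢ·1/t·1/t = 5807/3600.
And Σwᵢ·t·s = 270, Σwᵢ·1/t·s = 607/30.
So MᵀWM·[m, c]ᵀ = MᵀWs: [[180, 14]; [14, 5807/3600]]·[m, c]ᵀ = [270, 607/30]ᵀ.
det = 180·(5807/3600) − 14² = 1887/20.
m = (270·(5807/3600) − 14·(607/30))/(1887/20) = 18271/11322; c = (180·(607/30) − 14·270)/(1887/20) = -920/629.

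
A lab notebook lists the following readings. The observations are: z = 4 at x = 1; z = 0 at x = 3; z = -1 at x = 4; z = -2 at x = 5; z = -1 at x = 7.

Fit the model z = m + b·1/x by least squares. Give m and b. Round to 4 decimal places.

Sums needed: Σ1 = 5, Σ1/x = 809/420, Σ1/x·1/x = 217681/176400.
For Aᵀz: Σz = 0, Σ1/x·z = 449/140.
Eliminating b: (217681/176400)·(row 1) − (809/420)·(row 2) gives (108481/44100)·m = (217681/176400)·0 − (809/420)·(449/140) = -363241/58800, so m = -1089723/433924.
Then b = ((449/140) − (809/420)·(-1089723/433924))/(217681/176400) = 707175/108481.

m = -2.5113, b = 6.5189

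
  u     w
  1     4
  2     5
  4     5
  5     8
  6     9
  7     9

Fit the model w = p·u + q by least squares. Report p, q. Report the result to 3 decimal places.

p = 0.907, q = 2.888

Sums needed: Σu·u = 131, Σu = 25, Σ1 = 6.
And Σu·w = 191, Σw = 40.
So AᵀA·[p, q]ᵀ = Aᵀw: [[131, 25]; [25, 6]]·[p, q]ᵀ = [191, 40]ᵀ.
det = 131·6 − 25² = 161.
p = (191·6 − 25·40)/161 = 146/161; q = (131·40 − 25·191)/161 = 465/161.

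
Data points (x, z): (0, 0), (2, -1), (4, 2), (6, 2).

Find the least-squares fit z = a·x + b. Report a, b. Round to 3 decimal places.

a = 0.450, b = -0.600

Compute the Gram sums: Σx·x = 56, Σx = 12, Σ1 = 4.
Moment sums: Σx·z = 18, Σz = 3.
MᵀM·[a, b]ᵀ = Mᵀz becomes [[56, 12]; [12, 4]]·[a, b]ᵀ = [18, 3]ᵀ.
Determinant 56·4 − 12² = 80.
a = (18·4 − 12·3)/80 = 9/20; b = (56·3 − 12·18)/80 = -3/5.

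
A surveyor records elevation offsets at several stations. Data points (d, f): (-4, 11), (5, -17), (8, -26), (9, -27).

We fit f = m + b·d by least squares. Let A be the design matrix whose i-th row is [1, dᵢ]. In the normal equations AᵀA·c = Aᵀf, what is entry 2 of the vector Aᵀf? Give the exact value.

Entry 2 ↔ basis d, so (Aᵀf)_{2} = Σᵢ (d)·fᵢ = (-4)·(11) + (5)·(-17) + (8)·(-26) + (9)·(-27) = -580.

-580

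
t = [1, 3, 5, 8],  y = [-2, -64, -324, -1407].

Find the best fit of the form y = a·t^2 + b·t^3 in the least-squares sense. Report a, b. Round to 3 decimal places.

a = 2.000, b = -2.998

Forming MᵀM = [[4803, 36137]; [36137, 278499]] and Mᵀy = [-98726, -762614]ᵀ gives MᵀM·[a, b]ᵀ = Mᵀy.
det = 4803·278499 − 36137² = 31747928.
a = ((-98726)·278499 − 36137·(-762614))/31747928 = 15872461/7936982; b = (4803·(-762614) − 36137·(-98726))/31747928 = -23793395/7936982.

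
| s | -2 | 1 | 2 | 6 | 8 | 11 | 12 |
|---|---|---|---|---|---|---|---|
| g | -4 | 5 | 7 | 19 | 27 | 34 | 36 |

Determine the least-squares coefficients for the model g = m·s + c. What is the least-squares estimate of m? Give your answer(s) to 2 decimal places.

m = 2.92

AᵀA·[m, c]ᵀ = Aᵀg reads: 374·m + 38·c = 1163;  38·m + 7·c = 124.
(Σs·s = 374, Σs = 38, Σ1 = 7, Σs·g = 1163, Σg = 124.)
Eliminating c: 7·(row 1) − 38·(row 2) gives 1174·m = 7·1163 − 38·124 = 3429, so m = 3429/1174.
Then c = (124 − 38·(3429/1174))/7 = 1091/587.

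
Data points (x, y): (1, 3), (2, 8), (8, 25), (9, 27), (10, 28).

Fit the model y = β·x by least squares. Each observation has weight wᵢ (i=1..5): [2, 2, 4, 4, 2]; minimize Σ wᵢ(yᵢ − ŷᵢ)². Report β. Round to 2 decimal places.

β = 3.00

Normal-equation sums: Σwᵢ·x·x = 790.
Moment sums: Σwᵢ·x·y = 2370.
Normal equations: [[790]]·[β]ᵀ = [2370]ᵀ.
Hence β = 2370 / 790 ≈ 3.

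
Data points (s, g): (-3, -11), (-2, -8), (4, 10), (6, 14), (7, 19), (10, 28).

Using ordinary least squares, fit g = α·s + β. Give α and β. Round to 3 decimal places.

α = 2.965, β = -2.205

Setting ∂/∂α … = 0 gives: 214·α + 22·β = 586;  22·α + 6·β = 52.
(Σs·s = 214, Σs = 22, Σ1 = 6, Σs·g = 586, Σg = 52.)
Determinant 214·6 − 22² = 800.
α = (586·6 − 22·52)/800 = 593/200; β = (214·52 − 22·586)/800 = -441/200.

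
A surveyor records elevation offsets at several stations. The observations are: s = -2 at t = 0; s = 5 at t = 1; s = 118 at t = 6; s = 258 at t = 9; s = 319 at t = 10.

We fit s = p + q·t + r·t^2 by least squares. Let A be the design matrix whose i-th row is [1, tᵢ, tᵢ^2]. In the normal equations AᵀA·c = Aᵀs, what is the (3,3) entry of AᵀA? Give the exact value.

17858

Row 3 ↔ basis t^2, column 3 ↔ basis t^2, so (AᵀA)_{3,3} = Σᵢ (t^2)·(t^2) = (0)·(0) + (1)·(1) + (36)·(36) + (81)·(81) + (100)·(100) = 17858.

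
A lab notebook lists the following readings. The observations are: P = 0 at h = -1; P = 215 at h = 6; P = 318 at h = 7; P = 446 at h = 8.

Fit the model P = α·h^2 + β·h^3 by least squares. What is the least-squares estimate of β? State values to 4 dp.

β = 0.4992

Normal-equation sums: Σh^2·h^2 = 7794, Σh^2·h^3 = 57350, Σh^3·h^3 = 426450.
For XᵀP: Σh^2·P = 51866, Σh^3·P = 383866.
Eliminating β: 426450·(row 1) − 57350·(row 2) gives 34728800·α = 426450·51866 − 57350·383866 = 103540600, so α = 517703/173644.
Then β = (383866 − 57350·(517703/173644))/426450 = 2167063/4341100.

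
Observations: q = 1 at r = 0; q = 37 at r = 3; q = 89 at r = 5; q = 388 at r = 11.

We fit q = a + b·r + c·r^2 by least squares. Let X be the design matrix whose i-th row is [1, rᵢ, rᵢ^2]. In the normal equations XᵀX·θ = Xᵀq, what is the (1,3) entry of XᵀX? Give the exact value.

155

Row 1 ↔ basis 1, column 3 ↔ basis r^2, so (XᵀX)_{1,3} = Σᵢ r^2 = (1)·(0) + (1)·(9) + (1)·(25) + (1)·(121) = 155.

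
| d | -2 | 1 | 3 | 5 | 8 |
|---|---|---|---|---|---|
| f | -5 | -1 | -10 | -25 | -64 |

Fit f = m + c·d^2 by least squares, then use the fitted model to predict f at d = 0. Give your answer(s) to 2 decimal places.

f̂ = -0.62

XᵀX·[m, c]ᵀ = Xᵀf reads: 5·m + 103·c = -105;  103·m + 4819·c = -4832.
(Σ1 = 5, Σd^2 = 103, Σd^2·d^2 = 4819, Σf = -105, Σd^2·f = -4832.)
det = 5·4819 − 103² = 13486.
m = ((-105)·4819 − 103·(-4832))/13486 = -8299/13486; c = (5·(-4832) − 103·(-105))/13486 = -13345/13486.
At d = 0: f̂ = (-8299/13486)·(1) + (-13345/13486)·(0) = -8299/13486.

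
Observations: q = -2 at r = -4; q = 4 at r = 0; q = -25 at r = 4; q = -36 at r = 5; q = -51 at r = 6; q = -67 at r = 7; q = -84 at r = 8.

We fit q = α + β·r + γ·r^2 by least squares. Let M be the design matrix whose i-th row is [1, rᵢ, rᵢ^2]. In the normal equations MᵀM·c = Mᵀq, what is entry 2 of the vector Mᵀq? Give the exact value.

Entry 2 ↔ basis r, so (Mᵀq)_{2} = Σᵢ (r)·qᵢ = (-4)·(-2) + (0)·(4) + (4)·(-25) + (5)·(-36) + (6)·(-51) + (7)·(-67) + (8)·(-84) = -1719.

-1719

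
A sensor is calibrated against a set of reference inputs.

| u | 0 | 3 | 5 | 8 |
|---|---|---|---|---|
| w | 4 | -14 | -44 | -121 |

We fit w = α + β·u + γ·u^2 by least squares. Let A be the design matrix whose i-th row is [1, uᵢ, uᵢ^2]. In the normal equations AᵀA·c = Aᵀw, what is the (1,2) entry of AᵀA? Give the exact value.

Row 1 ↔ basis 1, column 2 ↔ basis u, so (AᵀA)_{1,2} = Σᵢ u = (1)·(0) + (1)·(3) + (1)·(5) + (1)·(8) = 16.

16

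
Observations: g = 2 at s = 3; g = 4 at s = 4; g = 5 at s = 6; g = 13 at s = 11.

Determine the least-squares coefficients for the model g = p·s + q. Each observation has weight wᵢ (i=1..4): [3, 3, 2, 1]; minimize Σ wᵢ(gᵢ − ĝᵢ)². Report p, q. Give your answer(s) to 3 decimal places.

p = 1.296, q = -1.782

Forming XᵀWX = [[268, 44]; [44, 9]] and XᵀWg = [269, 41]ᵀ gives XᵀWX·[p, q]ᵀ = XᵀWg.
Determinant 268·9 − 44² = 476.
p = (269·9 − 44·41)/476 = 617/476; q = (268·41 − 44·269)/476 = -212/119.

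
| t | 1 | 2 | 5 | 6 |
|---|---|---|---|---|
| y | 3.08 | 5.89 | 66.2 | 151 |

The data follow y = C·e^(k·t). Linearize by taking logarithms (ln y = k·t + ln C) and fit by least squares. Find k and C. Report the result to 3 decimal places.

Let Y = ln y. Fitting Y = k·t + ln C by least squares:
AᵀA = [[66.0000, 14.0000]; [14.0000, 4]], rhs = [55.7385, 12.1081]ᵀ  (here Σt = 14.0000, Σ(t)² = 66.0000, Σln y = 12.1081, Σt·ln y = 55.7385).
Slope k = (n·Σt·ln y − Σt·Σln y)/(n·Σ(t)² − (Σt)²) = (4·55.7385 − 14.0000·12.1081)/68.0000 = 0.78588; ln C = (Σln y − k·Σt)/n = 0.27645, so C = exp(0.27645) = 1.31844.

k = 0.786, C = 1.318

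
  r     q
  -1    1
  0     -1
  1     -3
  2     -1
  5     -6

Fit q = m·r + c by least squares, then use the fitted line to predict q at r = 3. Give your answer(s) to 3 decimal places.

The normal equations are: 31·m + 7·c = -36;  7·m + 5·c = -10.
(Σr·r = 31, Σr = 7, Σ1 = 5, Σr·q = -36, Σq = -10.)
Δ = 31·5 − 7² = 106.
m = ((-36)·5 − 7·(-10))/106 = -55/53; c = (31·(-10) − 7·(-36))/106 = -29/53.
At r = 3: q̂ = (-55/53)·(3) + (-29/53)·(1) = -194/53.

q̂ = -3.660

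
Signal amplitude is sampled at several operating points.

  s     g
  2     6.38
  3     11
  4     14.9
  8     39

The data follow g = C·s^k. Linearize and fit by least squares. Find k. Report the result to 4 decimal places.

k = 1.2987

Linearized form: ln g = k·ln s + ln C. From the 4 transformed points,
AᵀA = [[7.9333, 5.2575]; [5.2575, 4]], rhs = [15.2819, 10.6160]ᵀ  (here Σln s = 5.2575, Σ(ln s)² = 7.9333, Σln g = 10.6160, Σln s·ln g = 15.2819).
Slope k = (n·Σln s·ln g − Σln s·Σln g)/(n·Σ(ln s)² − (Σln s)²) = (4·15.2819 − 5.2575·10.6160)/4.0919 = 1.29870; ln C = (Σln g − k·Σln s)/n = 0.94701.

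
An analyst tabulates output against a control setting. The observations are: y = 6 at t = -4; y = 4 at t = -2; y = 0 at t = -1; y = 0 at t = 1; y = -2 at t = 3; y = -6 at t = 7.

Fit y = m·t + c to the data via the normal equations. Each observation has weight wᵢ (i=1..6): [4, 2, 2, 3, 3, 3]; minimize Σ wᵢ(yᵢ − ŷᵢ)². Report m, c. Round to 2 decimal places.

Setting ∂/∂m … = 0 gives: 251·m + 11·c = -256;  11·m + 17·c = 8.
Determinant 251·17 − 11² = 4146.
m = ((-256)·17 − 11·8)/4146 = -740/691; c = (251·8 − 11·(-256))/4146 = 804/691.

m = -1.07, c = 1.16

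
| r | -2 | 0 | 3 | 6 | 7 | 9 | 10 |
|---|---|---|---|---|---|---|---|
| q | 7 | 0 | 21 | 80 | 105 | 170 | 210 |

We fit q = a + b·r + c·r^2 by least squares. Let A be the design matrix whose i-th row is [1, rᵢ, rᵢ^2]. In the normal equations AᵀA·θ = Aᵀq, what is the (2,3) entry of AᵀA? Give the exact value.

2307

Row 2 ↔ basis r, column 3 ↔ basis r^2, so (AᵀA)_{2,3} = Σᵢ (r)·(r^2) = (-2)·(4) + (0)·(0) + (3)·(9) + (6)·(36) + (7)·(49) + (9)·(81) + (10)·(100) = 2307.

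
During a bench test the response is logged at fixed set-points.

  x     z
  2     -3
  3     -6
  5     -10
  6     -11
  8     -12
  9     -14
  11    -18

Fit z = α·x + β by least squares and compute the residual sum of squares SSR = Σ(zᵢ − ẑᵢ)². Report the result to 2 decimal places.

AᵀA·[α, β]ᵀ = Aᵀz reads: 340·α + 44·β = -560;  44·α + 7·β = -74.
(Σx·x = 340, Σx = 44, Σ1 = 7, Σx·z = -560, Σz = -74.)
Δ = 340·7 − 44² = 444.
α = ((-560)·7 − 44·(-74))/444 = -166/111; β = (340·(-74) − 44·(-560))/444 = -130/111.
Residuals: 43/37, -38/111, -50/37, -95/111, 42/37, 70/111, -14/37; SSR = 650/111.

SSR = 5.86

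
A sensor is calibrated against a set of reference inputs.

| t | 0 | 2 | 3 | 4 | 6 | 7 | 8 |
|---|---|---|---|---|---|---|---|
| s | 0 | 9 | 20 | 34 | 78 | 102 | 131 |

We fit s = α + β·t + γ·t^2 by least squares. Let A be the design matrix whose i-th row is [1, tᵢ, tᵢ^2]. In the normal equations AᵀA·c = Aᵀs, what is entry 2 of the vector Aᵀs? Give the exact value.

2444

Entry 2 ↔ basis t, so (Aᵀs)_{2} = Σᵢ (t)·sᵢ = (0)·(0) + (2)·(9) + (3)·(20) + (4)·(34) + (6)·(78) + (7)·(102) + (8)·(131) = 2444.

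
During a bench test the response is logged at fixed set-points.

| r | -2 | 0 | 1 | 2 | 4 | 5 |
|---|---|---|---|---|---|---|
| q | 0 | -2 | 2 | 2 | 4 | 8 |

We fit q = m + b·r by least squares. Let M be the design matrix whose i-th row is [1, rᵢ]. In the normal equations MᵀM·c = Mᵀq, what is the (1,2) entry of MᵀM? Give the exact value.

Row 1 ↔ basis 1, column 2 ↔ basis r, so (MᵀM)_{1,2} = Σᵢ r = (1)·(-2) + (1)·(0) + (1)·(1) + (1)·(2) + (1)·(4) + (1)·(5) = 10.

10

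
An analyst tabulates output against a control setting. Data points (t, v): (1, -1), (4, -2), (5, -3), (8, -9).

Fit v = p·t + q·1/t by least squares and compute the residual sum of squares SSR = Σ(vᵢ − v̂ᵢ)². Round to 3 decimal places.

SSR = 7.893

Sums needed: Σt·t = 106, Σt·1/t = 4, Σ1/t·1/t = 1789/1600.
For Mᵀv: Σt·v = -96, Σ1/t·v = -129/40.
Normal equations: [[106, 4]; [4, 1789/1600]]·[p, q]ᵀ = [-96, -129/40]ᵀ.
Eliminating q: (1789/1600)·(row 1) − 4·(row 2) gives (82017/800)·p = (1789/1600)·(-96) − 4·(-129/40) = -2361/25, so p = -25184/27339.
Then q = ((-129/40) − 4·(-25184/27339))/(1789/1600) = 11240/27339.
Residuals: -4465/9113, 14416/9113, 13885/9113, -15328/9113; SSR = 71930/9113.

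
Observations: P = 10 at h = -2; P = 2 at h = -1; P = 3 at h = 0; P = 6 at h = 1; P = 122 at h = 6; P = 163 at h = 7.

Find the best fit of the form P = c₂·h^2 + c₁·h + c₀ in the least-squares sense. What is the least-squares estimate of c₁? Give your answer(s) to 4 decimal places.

Entries of AᵀA: Σh^2·h^2 = 3715, Σh^2·h = 551, Σh^2 = 91, Σh·h = 91, Σh = 11, Σ1 = 6.
And Σh^2·P = 12427, Σh·P = 1857, ΣP = 306.
So AᵀA·[c₂, c₁, c₀]ᵀ = AᵀP: [[3715, 551, 91]; [551, 91, 11]; [91, 11, 6]]·[c₂, c₁, c₀]ᵀ = [12427, 1857, 306]ᵀ.
Inverting the 3×3 Gram matrix, [c₂, c₁, c₀]ᵀ = [32177/10680, 104467/53400, 7649/4450]ᵀ.

c₁ = 1.9563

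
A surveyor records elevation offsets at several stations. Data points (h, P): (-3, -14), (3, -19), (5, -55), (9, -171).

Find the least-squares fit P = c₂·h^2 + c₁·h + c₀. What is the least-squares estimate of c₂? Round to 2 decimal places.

Normal-equation sums: Σh^2·h^2 = 7348, Σh^2·h = 854, Σh^2 = 124, Σh·h = 124, Σh = 14, Σ1 = 4.
Moment sums: Σh^2·P = -15523, Σh·P = -1829, ΣP = -259.
AᵀA·[c₂, c₁, c₀]ᵀ = AᵀP becomes [[7348, 854, 124]; [854, 124, 14]; [124, 14, 4]]·[c₂, c₁, c₀]ᵀ = [-15523, -1829, -259]ᵀ.
Solving the 3×3 system (Gaussian elimination) gives c₂ = -97/48, c₁ = -59/60, c₀ = 107/80.

c₂ = -2.02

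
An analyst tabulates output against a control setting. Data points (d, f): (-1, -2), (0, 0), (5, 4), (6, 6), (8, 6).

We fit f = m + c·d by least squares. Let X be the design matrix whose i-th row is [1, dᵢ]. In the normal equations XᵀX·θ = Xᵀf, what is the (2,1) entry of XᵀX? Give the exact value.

Row 2 ↔ basis d, column 1 ↔ basis 1, so (XᵀX)_{2,1} = Σᵢ d = (-1)·(1) + (0)·(1) + (5)·(1) + (6)·(1) + (8)·(1) = 18.

18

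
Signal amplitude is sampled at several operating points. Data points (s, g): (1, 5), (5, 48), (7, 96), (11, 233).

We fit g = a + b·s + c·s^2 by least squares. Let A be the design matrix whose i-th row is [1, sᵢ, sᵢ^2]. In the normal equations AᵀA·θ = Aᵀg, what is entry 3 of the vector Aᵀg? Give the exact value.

34102

Entry 3 ↔ basis s^2, so (Aᵀg)_{3} = Σᵢ (s^2)·gᵢ = (1)·(5) + (25)·(48) + (49)·(96) + (121)·(233) = 34102.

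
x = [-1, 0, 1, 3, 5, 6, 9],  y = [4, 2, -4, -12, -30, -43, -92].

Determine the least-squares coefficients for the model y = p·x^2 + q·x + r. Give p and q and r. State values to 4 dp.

p = -0.9430, q = -1.8677, r = 1.7471

AᵀA·[p, q, r]ᵀ = Aᵀy reads: 8565·p + 1097·q + 153·r = -9858;  1097·p + 153·q + 23·r = -1280;  153·p + 23·q + 7·r = -175.
(Σx^2·x^2 = 8565, Σx^2·x = 1097, Σx^2 = 153, Σx·x = 153, Σx = 23, Σ1 = 7, Σx^2·y = -9858, Σx·y = -1280, Σy = -175.)
Solving the 3×3 system (Gaussian elimination) gives p = -168543/178738, q = -333825/178738, r = 156136/89369.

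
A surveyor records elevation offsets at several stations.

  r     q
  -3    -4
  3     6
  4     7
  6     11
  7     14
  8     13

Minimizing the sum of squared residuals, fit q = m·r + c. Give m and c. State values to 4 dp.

Normal-equation sums: Σr·r = 183, Σr = 25, Σ1 = 6.
Right-hand side: Σr·q = 326, Σq = 47.
So XᵀX·[m, c]ᵀ = Xᵀq: [[183, 25]; [25, 6]]·[m, c]ᵀ = [326, 47]ᵀ.
Δ = 183·6 − 25² = 473.
m = (326·6 − 25·47)/473 = 71/43; c = (183·47 − 25·326)/473 = 41/43.

m = 1.6512, c = 0.9535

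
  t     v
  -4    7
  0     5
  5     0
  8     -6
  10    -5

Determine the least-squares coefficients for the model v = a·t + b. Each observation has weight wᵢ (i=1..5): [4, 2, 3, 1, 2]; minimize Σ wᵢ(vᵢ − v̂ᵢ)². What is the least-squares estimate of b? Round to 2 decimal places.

b = 3.87

Setting ∂/∂a … = 0 gives: 403·a + 27·b = -260;  27·a + 12·b = 22.
Eliminating b: 12·(row 1) − 27·(row 2) gives 4107·a = 12·(-260) − 27·22 = -3714, so a = -1238/1369.
Then b = (22 − 27·(-1238/1369))/12 = 15886/4107.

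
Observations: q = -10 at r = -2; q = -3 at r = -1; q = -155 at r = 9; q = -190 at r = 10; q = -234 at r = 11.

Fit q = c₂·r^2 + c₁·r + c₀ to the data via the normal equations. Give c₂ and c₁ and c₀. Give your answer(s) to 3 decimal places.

c₂ = -2.032, c₁ = 1.130, c₀ = 0.279

Entries of AᵀA: Σr^2·r^2 = 31219, Σr^2·r = 3051, Σr^2 = 307, Σr·r = 307, Σr = 27, Σ1 = 5.
For Aᵀq: Σr^2·q = -59912, Σr·q = -5846, Σq = -592.
AᵀA·[c₂, c₁, c₀]ᵀ = Aᵀq becomes [[31219, 3051, 307]; [3051, 307, 27]; [307, 27, 5]]·[c₂, c₁, c₀]ᵀ = [-59912, -5846, -592]ᵀ.
Inverting the 3×3 Gram matrix, [c₂, c₁, c₀]ᵀ = [-134403/66136, 74707/66136, 329/1181]ᵀ.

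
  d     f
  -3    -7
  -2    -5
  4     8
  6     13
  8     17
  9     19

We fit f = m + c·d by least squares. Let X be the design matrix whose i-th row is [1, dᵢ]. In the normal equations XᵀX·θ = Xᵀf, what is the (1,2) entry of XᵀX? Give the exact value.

22

Row 1 ↔ basis 1, column 2 ↔ basis d, so (XᵀX)_{1,2} = Σᵢ d = (1)·(-3) + (1)·(-2) + (1)·(4) + (1)·(6) + (1)·(8) + (1)·(9) = 22.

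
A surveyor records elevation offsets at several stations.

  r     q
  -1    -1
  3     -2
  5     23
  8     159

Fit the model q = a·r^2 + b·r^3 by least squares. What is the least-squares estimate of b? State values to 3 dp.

The normal equations are: 4803·a + 36135·b = 10732;  36135·a + 278499·b = 84230.
det = 4803·278499 − 36135² = 31892472.
a = (10732·278499 − 36135·84230)/31892472 = -9133297/5315412; b = (4803·84230 − 36135·10732)/31892472 = 2792645/5315412.

b = 0.525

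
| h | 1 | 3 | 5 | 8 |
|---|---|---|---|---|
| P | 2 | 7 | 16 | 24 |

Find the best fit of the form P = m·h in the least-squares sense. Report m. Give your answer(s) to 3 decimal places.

The normal system AᵀA·[m]ᵀ = AᵀP is [[99]]·[m]ᵀ = [295]ᵀ.
m = 295/99 = 2.9798.

m = 2.980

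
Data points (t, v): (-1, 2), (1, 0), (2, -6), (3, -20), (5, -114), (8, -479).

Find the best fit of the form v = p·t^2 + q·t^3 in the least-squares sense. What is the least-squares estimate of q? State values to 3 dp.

q = -0.998

XᵀX·[p, q]ᵀ = Xᵀv reads: 4820·p + 36168·q = -33708;  36168·p + 278564·q = -260088.
(Σt^2·t^2 = 4820, Σt^2·t^3 = 36168, Σt^3·t^3 = 278564, Σt^2·v = -33708, Σt^3·v = -260088.)
Δ = 4820·278564 − 36168² = 34554256.
p = ((-33708)·278564 − 36168·(-260088))/34554256 = 96747/196331; q = (4820·(-260088) − 36168·(-33708))/34554256 = -2154576/2159641.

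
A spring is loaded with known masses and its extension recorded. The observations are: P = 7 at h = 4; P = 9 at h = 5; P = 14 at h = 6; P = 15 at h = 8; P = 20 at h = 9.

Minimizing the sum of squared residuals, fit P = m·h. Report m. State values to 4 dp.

m = 2.0586

Setting ∂/∂m … = 0 gives: 222·m = 457.
(Σh·h = 222, Σh·P = 457.)
m = 457/222 = 2.05856.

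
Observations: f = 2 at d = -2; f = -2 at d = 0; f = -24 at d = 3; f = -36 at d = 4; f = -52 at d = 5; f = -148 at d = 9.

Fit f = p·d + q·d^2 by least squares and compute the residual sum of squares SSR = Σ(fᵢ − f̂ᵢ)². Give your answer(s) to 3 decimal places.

SSR = 7.495

MᵀM·[p, q]ᵀ = Mᵀf reads: 135·p + 937·q = -1812;  937·p + 7539·q = -14072.
Eliminating q: 7539·(row 1) − 937·(row 2) gives 139796·p = 7539·(-1812) − 937·(-14072) = -475204, so p = -118801/34949.
Then q = ((-14072) − 937·(-118801/34949))/7539 = -50469/34949.
Residuals: 34172/34949, -2, -28152/34949, 24544/34949, 38382/34949, -15254/34949; SSR = 261932/34949.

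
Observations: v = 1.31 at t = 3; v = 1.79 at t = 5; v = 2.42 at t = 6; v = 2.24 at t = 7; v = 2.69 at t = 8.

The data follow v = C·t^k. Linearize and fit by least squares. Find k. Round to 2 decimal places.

k = 0.72

Linearized form: ln v = k·ln t + ln C. From the 5 transformed points,
Sums: Σln t = 8.5252, Σ(ln t)² = 15.1183, Σln v = 3.5320, Σln t·ln v = 6.4442.
Normal system: [[15.1183, 8.5252]; [8.5252, 5]]·[k, ln C]ᵀ = [6.4442, 3.5320]ᵀ.
Slope k = (n·Σln t·ln v − Σln t·Σln v)/(n·Σ(ln t)² − (Σln t)²) = (5·6.4442 − 8.5252·3.5320)/2.9130 = 0.72432; ln C = (Σln v − k·Σln t)/n = -0.52858.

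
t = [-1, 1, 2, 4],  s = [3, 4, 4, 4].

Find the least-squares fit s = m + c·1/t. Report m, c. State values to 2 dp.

m = 3.65, c = 0.55

Entries of AᵀA: Σ1 = 4, Σ1/t = 3/4, Σ1/t·1/t = 37/16.
Moment sums: Σs = 15, Σ1/t·s = 4.
So AᵀA·[m, c]ᵀ = Aᵀs: [[4, 3/4]; [3/4, 37/16]]·[m, c]ᵀ = [15, 4]ᵀ.
det = 4·(37/16) − (3/4)² = 139/16.
m = (15·(37/16) − (3/4)·4)/(139/16) = 507/139; c = (4·4 − (3/4)·15)/(139/16) = 76/139.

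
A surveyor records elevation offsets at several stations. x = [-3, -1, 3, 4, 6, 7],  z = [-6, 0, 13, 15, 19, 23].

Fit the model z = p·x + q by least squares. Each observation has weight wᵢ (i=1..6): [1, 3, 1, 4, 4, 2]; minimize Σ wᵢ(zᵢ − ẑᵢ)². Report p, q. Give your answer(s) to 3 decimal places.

The normal system MᵀWM·[p, q]ᵀ = MᵀWz is [[327, 51]; [51, 15]]·[p, q]ᵀ = [1075, 189]ᵀ.
Eliminating q: 15·(row 1) − 51·(row 2) gives 2304·p = 15·1075 − 51·189 = 6486, so p = 1081/384.
Then q = (189 − 51·(1081/384))/15 = 1163/384.

p = 2.815, q = 3.029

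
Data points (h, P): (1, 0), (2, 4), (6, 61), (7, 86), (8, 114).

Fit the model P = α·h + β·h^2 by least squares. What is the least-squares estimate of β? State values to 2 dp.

β = 2.04

Normal-equation sums: Σh·h = 154, Σh·h^2 = 1080, Σh^2·h^2 = 7810.
And Σh·P = 1888, Σh^2·P = 13722.
Δ = 154·7810 − 1080² = 36340.
α = (1888·7810 − 1080·13722)/36340 = -3724/1817; β = (154·13722 − 1080·1888)/36340 = 18537/9085.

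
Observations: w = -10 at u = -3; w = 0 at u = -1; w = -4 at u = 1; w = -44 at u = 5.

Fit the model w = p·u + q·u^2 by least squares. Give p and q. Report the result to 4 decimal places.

Normal-equation sums: Σu·u = 36, Σu·u^2 = 98, Σu^2·u^2 = 708.
Right-hand side: Σu·w = -194, Σu^2·w = -1194.
So AᵀA·[p, q]ᵀ = Aᵀw: [[36, 98]; [98, 708]]·[p, q]ᵀ = [-194, -1194]ᵀ.
Eliminating q: 708·(row 1) − 98·(row 2) gives 15884·p = 708·(-194) − 98·(-1194) = -20340, so p = -5085/3971.
Then q = ((-1194) − 98·(-5085/3971))/708 = -5993/3971.

p = -1.2805, q = -1.5092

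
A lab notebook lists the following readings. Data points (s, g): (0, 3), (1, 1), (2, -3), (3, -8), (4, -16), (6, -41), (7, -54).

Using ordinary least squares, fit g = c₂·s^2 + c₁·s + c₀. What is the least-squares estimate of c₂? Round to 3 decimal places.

Compute the Gram sums: Σs^2·s^2 = 4051, Σs^2·s = 659, Σs^2 = 115, Σs·s = 115, Σs = 23, Σ1 = 7.
Right-hand side: Σs^2·g = -4461, Σs·g = -717, Σg = -118.
Normal equations: [[4051, 659, 115]; [659, 115, 23]; [115, 23, 7]]·[c₂, c₁, c₀]ᵀ = [-4461, -717, -118]ᵀ.
Inverting the 3×3 Gram matrix, [c₂, c₁, c₀]ᵀ = [-4013/3612, -517/1204, 362/129]ᵀ.

c₂ = -1.111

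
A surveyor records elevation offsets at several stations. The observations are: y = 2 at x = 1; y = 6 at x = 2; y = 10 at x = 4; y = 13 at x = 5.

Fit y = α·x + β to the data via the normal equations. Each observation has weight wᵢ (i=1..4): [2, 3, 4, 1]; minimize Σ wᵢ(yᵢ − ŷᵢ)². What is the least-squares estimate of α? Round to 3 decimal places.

α = 2.513

Normal-equation sums: Σwᵢ·x·x = 103, Σwᵢ·x = 29, Σwᵢ·1 = 10.
For MᵀWy: Σwᵢ·x·y = 265, Σwᵢ·y = 75.
Normal equations: [[103, 29]; [29, 10]]·[α, β]ᵀ = [265, 75]ᵀ.
Eliminating β: 10·(row 1) − 29·(row 2) gives 189·α = 10·265 − 29·75 = 475, so α = 475/189.
Then β = (75 − 29·(475/189))/10 = 40/189.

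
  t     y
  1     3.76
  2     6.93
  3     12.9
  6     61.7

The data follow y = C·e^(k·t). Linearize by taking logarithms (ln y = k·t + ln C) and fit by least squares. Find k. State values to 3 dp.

k = 0.556

Linearized form: ln y = k·t + ln C. From the 4 transformed points,
Σt = 12.0000, Σ(t)² = 50.0000, Σln y = 9.9398, Σt·ln y = 37.6015.
Normal system: [[50.0000, 12.0000]; [12.0000, 4]]·[k, ln C]ᵀ = [37.6015, 9.9398]ᵀ.
Δ = 50.0000·4 − (12.0000)² = 56.0000; k = (37.6015·4 − 12.0000·9.9398)/56.0000 = 0.55587, ln C = (50.0000·9.9398 − 12.0000·37.6015)/56.0000 = 0.81734.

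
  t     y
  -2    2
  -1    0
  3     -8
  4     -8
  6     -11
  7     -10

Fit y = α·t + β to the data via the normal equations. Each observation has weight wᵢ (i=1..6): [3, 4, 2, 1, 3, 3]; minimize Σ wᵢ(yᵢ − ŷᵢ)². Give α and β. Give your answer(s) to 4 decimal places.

α = -1.4412, β = -1.5496

The normal system AᵀWA·[α, β]ᵀ = AᵀWy is [[305, 39]; [39, 16]]·[α, β]ᵀ = [-500, -81]ᵀ.
Eliminating β: 16·(row 1) − 39·(row 2) gives 3359·α = 16·(-500) − 39·(-81) = -4841, so α = -4841/3359.
Then β = ((-81) − 39·(-4841/3359))/16 = -5205/3359.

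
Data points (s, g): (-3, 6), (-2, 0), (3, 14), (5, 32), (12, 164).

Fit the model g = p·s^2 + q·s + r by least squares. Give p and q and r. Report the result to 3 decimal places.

Compute the Gram sums: Σs^2·s^2 = 21539, Σs^2·s = 1845, Σs^2 = 191, Σs·s = 191, Σs = 15, Σ1 = 5.
Moment sums: Σs^2·g = 24596, Σs·g = 2152, Σg = 216.
Normal equations: [[21539, 1845, 191]; [1845, 191, 15]; [191, 15, 5]]·[p, q, r]ᵀ = [24596, 2152, 216]ᵀ.
Solving the 3×3 system (Gaussian elimination) gives p = 591566/576831, q = 262744/192277, r = -43418/576831.

p = 1.026, q = 1.366, r = -0.075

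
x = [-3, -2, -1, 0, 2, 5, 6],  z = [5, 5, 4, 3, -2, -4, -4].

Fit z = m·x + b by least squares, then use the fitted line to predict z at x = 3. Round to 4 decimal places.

ẑ = -1.3333

Forming AᵀA = [[79, 7]; [7, 7]] and Aᵀz = [-77, 7]ᵀ gives AᵀA·[m, b]ᵀ = Aᵀz.
Eliminating b: 7·(row 1) − 7·(row 2) gives 504·m = 7·(-77) − 7·7 = -588, so m = -7/6.
Then b = (7 − 7·(-7/6))/7 = 13/6.
At x = 3: ẑ = (-7/6)·(3) + (13/6)·(1) = -4/3.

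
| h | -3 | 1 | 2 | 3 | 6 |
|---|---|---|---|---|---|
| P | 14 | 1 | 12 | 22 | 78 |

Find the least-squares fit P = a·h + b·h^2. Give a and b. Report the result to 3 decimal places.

With design matrix A, AᵀA = [[59, 225]; [225, 1475]] and AᵀP = [517, 3181]ᵀ.
Eliminating b: 1475·(row 1) − 225·(row 2) gives 36400·a = 1475·517 − 225·3181 = 46850, so a = 937/728.
Then b = (3181 − 225·(937/728))/1475 = 35677/18200.

a = 1.287, b = 1.960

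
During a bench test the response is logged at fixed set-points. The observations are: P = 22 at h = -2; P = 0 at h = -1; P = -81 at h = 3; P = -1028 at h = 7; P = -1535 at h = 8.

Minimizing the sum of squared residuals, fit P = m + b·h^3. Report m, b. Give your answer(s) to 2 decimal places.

m = -1.67, b = -2.99

Compute the Gram sums: Σ1 = 5, Σh^3 = 873, Σh^3·h^3 = 380587.
Right-hand side: ΣP = -2622, Σh^3·P = -1140887.
Normal equations: [[5, 873]; [873, 380587]]·[m, b]ᵀ = [-2622, -1140887]ᵀ.
det = 5·380587 − 873² = 1140806.
m = ((-2622)·380587 − 873·(-1140887))/1140806 = -1904763/1140806; b = (5·(-1140887) − 873·(-2622))/1140806 = -3415429/1140806.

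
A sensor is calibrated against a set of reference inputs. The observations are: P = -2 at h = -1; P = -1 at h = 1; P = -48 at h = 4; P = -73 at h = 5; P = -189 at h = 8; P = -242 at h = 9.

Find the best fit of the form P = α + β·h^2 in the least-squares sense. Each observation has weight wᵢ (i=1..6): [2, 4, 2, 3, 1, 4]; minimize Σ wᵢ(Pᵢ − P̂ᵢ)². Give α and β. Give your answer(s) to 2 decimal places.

α = 1.52, β = -3.00

Setting ∂/∂α … = 0 gives: 16·α + 501·β = -1480;  501·α + 32733·β = -97523.
(Σwᵢ·1 = 16, Σwᵢ·h^2 = 501, Σwᵢ·h^2·h^2 = 32733, Σwᵢ·P = -1480, Σwᵢ·h^2·P = -97523.)
Δ = 16·32733 − 501² = 272727.
α = ((-1480)·32733 − 501·(-97523))/272727 = 19723/12987; β = (16·(-97523) − 501·(-1480))/272727 = -116984/38961.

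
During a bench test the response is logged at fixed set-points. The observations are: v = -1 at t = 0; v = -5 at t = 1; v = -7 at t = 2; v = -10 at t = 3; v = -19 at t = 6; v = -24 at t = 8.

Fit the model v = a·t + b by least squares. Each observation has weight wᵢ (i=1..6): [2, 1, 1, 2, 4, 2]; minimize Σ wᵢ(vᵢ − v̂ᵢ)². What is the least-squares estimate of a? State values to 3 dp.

a = -2.885

Entries of AᵀWA: Σwᵢ·t·t = 295, Σwᵢ·t = 49, Σwᵢ·1 = 12.
And Σwᵢ·t·v = -919, Σwᵢ·v = -158.
Δ = 295·12 − 49² = 1139.
a = ((-919)·12 − 49·(-158))/1139 = -3286/1139; b = (295·(-158) − 49·(-919))/1139 = -1579/1139.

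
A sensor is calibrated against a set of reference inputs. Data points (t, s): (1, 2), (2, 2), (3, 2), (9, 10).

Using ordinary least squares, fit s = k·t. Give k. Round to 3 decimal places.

k = 1.074

Entries of AᵀA: Σt·t = 95.
And Σt·s = 102.
Hence k = 102 / 95 ≈ 1.07368.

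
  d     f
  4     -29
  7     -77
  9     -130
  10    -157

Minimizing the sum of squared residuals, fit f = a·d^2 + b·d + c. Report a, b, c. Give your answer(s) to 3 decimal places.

a = -1.705, b = 2.311, c = -10.750

Sums needed: Σd^2·d^2 = 19218, Σd^2·d = 2136, Σd^2 = 246, Σd·d = 246, Σd = 30, Σ1 = 4.
And Σd^2·f = -30467, Σd·f = -3395, Σf = -393.
XᵀX·[a, b, c]ᵀ = Xᵀf becomes [[19218, 2136, 246]; [2136, 246, 30]; [246, 30, 4]]·[a, b, c]ᵀ = [-30467, -3395, -393]ᵀ.
Inverting the 3×3 Gram matrix, [a, b, c]ᵀ = [-75/44, 305/132, -43/4]ᵀ.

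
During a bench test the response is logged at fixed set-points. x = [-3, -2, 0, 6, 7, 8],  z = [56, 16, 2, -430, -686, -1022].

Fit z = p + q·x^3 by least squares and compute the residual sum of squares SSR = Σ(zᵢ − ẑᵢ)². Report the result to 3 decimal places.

Setting ∂/∂p … = 0 gives: 6·p + 1036·q = -2064;  1036·p + 427242·q = -853082.
(Σ1 = 6, Σx^3 = 1036, Σx^3·x^3 = 427242, Σz = -2064, Σx^3·z = -853082.)
Eliminating q: 427242·(row 1) − 1036·(row 2) gives 1490156·p = 427242·(-2064) − 1036·(-853082) = 1965464, so p = 491366/372539.
Then q = ((-853082) − 1036·(491366/372539))/427242 = -745047/372539.
Residuals: 254549/372539, -491118/372539, 253712/372539, 247016/372539, -501999/372539, 237840/372539; SSR = 1986234/372539.

SSR = 5.332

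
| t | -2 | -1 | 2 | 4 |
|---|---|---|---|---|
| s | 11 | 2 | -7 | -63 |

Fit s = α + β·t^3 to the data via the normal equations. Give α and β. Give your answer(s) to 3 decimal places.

Entries of MᵀM: Σ1 = 4, Σt^3 = 63, Σt^3·t^3 = 4225.
Moment sums: Σs = -57, Σt^3·s = -4178.
Normal equations: [[4, 63]; [63, 4225]]·[α, β]ᵀ = [-57, -4178]ᵀ.
Eliminating β: 4225·(row 1) − 63·(row 2) gives 12931·α = 4225·(-57) − 63·(-4178) = 22389, so α = 22389/12931.
Then β = ((-4178) − 63·(22389/12931))/4225 = -13121/12931.

α = 1.731, β = -1.015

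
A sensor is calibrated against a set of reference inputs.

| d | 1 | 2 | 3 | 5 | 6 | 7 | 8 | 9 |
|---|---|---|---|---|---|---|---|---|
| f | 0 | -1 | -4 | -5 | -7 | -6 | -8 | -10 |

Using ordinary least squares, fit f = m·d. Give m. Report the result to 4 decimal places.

m = -1.0297

Forming MᵀM = [[269]] and Mᵀf = [-277]ᵀ gives MᵀM·[m]ᵀ = Mᵀf.
m = (-277)/269 = -1.02974.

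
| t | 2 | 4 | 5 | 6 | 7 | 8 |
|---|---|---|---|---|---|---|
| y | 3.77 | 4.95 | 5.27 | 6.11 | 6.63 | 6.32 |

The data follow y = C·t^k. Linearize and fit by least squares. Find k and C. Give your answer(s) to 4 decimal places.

Let Y = ln y. Fitting Y = k·ln t + ln C by least squares:
Over the data: Σln t = 9.5060, Σ(ln t)² = 16.3136, Σln y = 10.1337, Σln t·ln y = 16.5698.
Normal system: [[16.3136, 9.5060]; [9.5060, 6]]·[k, ln C]ᵀ = [16.5698, 10.1337]ᵀ.
Δ = 16.3136·6 − (9.5060)² = 7.5177; k = (16.5698·6 − 9.5060·10.1337)/7.5177 = 0.41067, ln C = (16.3136·10.1337 − 9.5060·16.5698)/7.5177 = 1.03832, so C = exp(1.03832) = 2.82446.

k = 0.4107, C = 2.8245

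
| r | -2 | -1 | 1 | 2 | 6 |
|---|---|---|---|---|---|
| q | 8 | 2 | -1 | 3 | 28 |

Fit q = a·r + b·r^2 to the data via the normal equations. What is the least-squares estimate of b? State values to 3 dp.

Compute the Gram sums: Σr·r = 46, Σr·r^2 = 216, Σr^2·r^2 = 1330.
Moment sums: Σr·q = 155, Σr^2·q = 1053.
So MᵀM·[a, b]ᵀ = Mᵀq: [[46, 216]; [216, 1330]]·[a, b]ᵀ = [155, 1053]ᵀ.
Δ = 46·1330 − 216² = 14524.
a = (155·1330 − 216·1053)/14524 = -10649/7262; b = (46·1053 − 216·155)/14524 = 7479/7262.

b = 1.030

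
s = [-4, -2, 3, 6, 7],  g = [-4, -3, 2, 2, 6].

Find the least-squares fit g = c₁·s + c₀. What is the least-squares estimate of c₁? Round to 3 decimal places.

c₁ = 0.809

With design matrix A, AᵀA = [[114, 10]; [10, 5]] and Aᵀg = [82, 3]ᵀ.
Determinant 114·5 − 10² = 470.
c₁ = (82·5 − 10·3)/470 = 38/47; c₀ = (114·3 − 10·82)/470 = -239/235.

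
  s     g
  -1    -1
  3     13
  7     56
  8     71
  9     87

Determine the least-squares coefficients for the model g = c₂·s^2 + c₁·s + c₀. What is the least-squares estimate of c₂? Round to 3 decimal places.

c₂ = 0.874

The normal equations are: 13140·c₂ + 1610·c₁ + 204·c₀ = 14451;  1610·c₂ + 204·c₁ + 26·c₀ = 1783;  204·c₂ + 26·c₁ + 5·c₀ = 226.
Solving the 3×3 system (Gaussian elimination) gives c₂ = 65085/74438, c₁ = 138063/74438, c₀ = -4399/37219.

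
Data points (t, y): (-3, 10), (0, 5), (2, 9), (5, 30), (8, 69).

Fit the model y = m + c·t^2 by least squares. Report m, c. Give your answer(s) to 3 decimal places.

m = 3.860, c = 1.017

Setting ∂/∂m … = 0 gives: 5·m + 102·c = 123;  102·m + 4818·c = 5292.
(Σ1 = 5, Σt^2 = 102, Σt^2·t^2 = 4818, Σy = 123, Σt^2·y = 5292.)
Eliminating c: 4818·(row 1) − 102·(row 2) gives 13686·m = 4818·123 − 102·5292 = 52830, so m = 8805/2281.
Then c = (5292 − 102·(8805/2281))/4818 = 2319/2281.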